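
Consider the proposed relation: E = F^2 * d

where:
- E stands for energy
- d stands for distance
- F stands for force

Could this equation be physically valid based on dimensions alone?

No

E (energy) has dimensions [L^2 M T^-2].
d (distance) has dimensions [L].
F (force) has dimensions [L M T^-2].

Left side: [L^2 M T^-2]
Right side: [L^3 M^2 T^-4]

The two sides have different dimensions, so the equation is NOT dimensionally consistent.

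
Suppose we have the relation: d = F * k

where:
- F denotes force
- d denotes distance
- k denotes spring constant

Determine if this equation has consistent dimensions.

No

F (force) has dimensions [L M T^-2].
d (distance) has dimensions [L].
k (spring constant) has dimensions [M T^-2].

Left side: [L]
Right side: [L M^2 T^-4]

The two sides have different dimensions, so the equation is NOT dimensionally consistent.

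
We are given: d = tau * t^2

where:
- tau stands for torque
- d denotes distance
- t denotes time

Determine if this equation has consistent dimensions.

No

tau (torque) has dimensions [L^2 M T^-2].
d (distance) has dimensions [L].
t (time) has dimensions [T].

Left side: [L]
Right side: [L^2 M]

The two sides have different dimensions, so the equation is NOT dimensionally consistent.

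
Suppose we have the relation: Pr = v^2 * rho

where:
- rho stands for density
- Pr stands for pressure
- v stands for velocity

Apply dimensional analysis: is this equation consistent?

Yes

rho (density) has dimensions [L^-3 M].
Pr (pressure) has dimensions [L^-1 M T^-2].
v (velocity) has dimensions [L T^-1].

Left side: [L^-1 M T^-2]
Right side: [L^-1 M T^-2]

Both sides have the same dimensions, so the equation is dimensionally consistent.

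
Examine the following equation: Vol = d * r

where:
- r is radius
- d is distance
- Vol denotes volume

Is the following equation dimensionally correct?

No

r (radius) has dimensions [L].
d (distance) has dimensions [L].
Vol (volume) has dimensions [L^3].

Left side: [L^3]
Right side: [L^2]

The two sides have different dimensions, so the equation is NOT dimensionally consistent.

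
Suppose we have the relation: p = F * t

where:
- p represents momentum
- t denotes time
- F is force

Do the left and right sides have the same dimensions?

Yes

p (momentum) has dimensions [L M T^-1].
t (time) has dimensions [T].
F (force) has dimensions [L M T^-2].

Left side: [L M T^-1]
Right side: [L M T^-1]

Both sides have the same dimensions, so the equation is dimensionally consistent.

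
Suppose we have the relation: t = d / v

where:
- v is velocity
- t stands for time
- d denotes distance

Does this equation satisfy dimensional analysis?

Yes

v (velocity) has dimensions [L T^-1].
t (time) has dimensions [T].
d (distance) has dimensions [L].

Left side: [T]
Right side: [T]

Both sides have the same dimensions, so the equation is dimensionally consistent.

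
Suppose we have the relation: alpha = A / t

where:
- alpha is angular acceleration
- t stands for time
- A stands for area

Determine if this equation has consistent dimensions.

No

alpha (angular acceleration) has dimensions [T^-2].
t (time) has dimensions [T].
A (area) has dimensions [L^2].

Left side: [T^-2]
Right side: [L^2 T^-1]

The two sides have different dimensions, so the equation is NOT dimensionally consistent.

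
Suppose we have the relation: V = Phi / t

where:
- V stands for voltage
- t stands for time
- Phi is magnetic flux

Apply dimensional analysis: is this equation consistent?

Yes

V (voltage) has dimensions [I^-1 L^2 M T^-3].
t (time) has dimensions [T].
Phi (magnetic flux) has dimensions [I^-1 L^2 M T^-2].

Left side: [I^-1 L^2 M T^-3]
Right side: [I^-1 L^2 M T^-3]

Both sides have the same dimensions, so the equation is dimensionally consistent.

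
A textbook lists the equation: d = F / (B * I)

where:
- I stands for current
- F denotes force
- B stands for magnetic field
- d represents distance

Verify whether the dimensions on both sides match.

Yes

I (current) has dimensions [I].
F (force) has dimensions [L M T^-2].
B (magnetic field) has dimensions [I^-1 M T^-2].
d (distance) has dimensions [L].

Left side: [L]
Right side: [L]

Both sides have the same dimensions, so the equation is dimensionally consistent.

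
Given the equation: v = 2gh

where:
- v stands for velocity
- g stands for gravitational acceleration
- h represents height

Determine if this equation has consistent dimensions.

No

v (velocity) has dimensions [L T^-1].
g (gravitational acceleration) has dimensions [L T^-2].
h (height) has dimensions [L].

Left side: [L T^-1]
Right side: [L^2 T^-2]

The two sides have different dimensions, so the equation is NOT dimensionally consistent.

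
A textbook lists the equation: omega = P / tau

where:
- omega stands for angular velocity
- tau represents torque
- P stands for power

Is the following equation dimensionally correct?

Yes

omega (angular velocity) has dimensions [T^-1].
tau (torque) has dimensions [L^2 M T^-2].
P (power) has dimensions [L^2 M T^-3].

Left side: [T^-1]
Right side: [T^-1]

Both sides have the same dimensions, so the equation is dimensionally consistent.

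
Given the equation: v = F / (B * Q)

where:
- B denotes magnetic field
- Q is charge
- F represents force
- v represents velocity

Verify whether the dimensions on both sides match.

Yes

B (magnetic field) has dimensions [I^-1 M T^-2].
Q (charge) has dimensions [I T].
F (force) has dimensions [L M T^-2].
v (velocity) has dimensions [L T^-1].

Left side: [L T^-1]
Right side: [L T^-1]

Both sides have the same dimensions, so the equation is dimensionally consistent.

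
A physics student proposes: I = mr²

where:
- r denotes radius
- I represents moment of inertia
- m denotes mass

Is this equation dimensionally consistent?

Yes

r (radius) has dimensions [L].
I (moment of inertia) has dimensions [L^2 M].
m (mass) has dimensions [M].

Left side: [L^2 M]
Right side: [L^2 M]

Both sides have the same dimensions, so the equation is dimensionally consistent.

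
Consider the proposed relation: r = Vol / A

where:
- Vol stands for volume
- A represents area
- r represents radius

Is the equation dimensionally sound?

Yes

Vol (volume) has dimensions [L^3].
A (area) has dimensions [L^2].
r (radius) has dimensions [L].

Left side: [L]
Right side: [L]

Both sides have the same dimensions, so the equation is dimensionally consistent.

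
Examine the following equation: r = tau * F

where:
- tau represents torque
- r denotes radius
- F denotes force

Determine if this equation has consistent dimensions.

No

tau (torque) has dimensions [L^2 M T^-2].
r (radius) has dimensions [L].
F (force) has dimensions [L M T^-2].

Left side: [L]
Right side: [L^3 M^2 T^-4]

The two sides have different dimensions, so the equation is NOT dimensionally consistent.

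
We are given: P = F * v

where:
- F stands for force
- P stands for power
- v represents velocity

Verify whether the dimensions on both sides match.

Yes

F (force) has dimensions [L M T^-2].
P (power) has dimensions [L^2 M T^-3].
v (velocity) has dimensions [L T^-1].

Left side: [L^2 M T^-3]
Right side: [L^2 M T^-3]

Both sides have the same dimensions, so the equation is dimensionally consistent.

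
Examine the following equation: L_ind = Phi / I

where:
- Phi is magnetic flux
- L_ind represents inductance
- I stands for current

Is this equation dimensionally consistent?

Yes

Phi (magnetic flux) has dimensions [I^-1 L^2 M T^-2].
L_ind (inductance) has dimensions [I^-2 L^2 M T^-2].
I (current) has dimensions [I].

Left side: [I^-2 L^2 M T^-2]
Right side: [I^-2 L^2 M T^-2]

Both sides have the same dimensions, so the equation is dimensionally consistent.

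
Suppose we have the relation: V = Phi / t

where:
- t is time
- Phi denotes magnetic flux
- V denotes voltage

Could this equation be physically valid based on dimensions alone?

Yes

t (time) has dimensions [T].
Phi (magnetic flux) has dimensions [I^-1 L^2 M T^-2].
V (voltage) has dimensions [I^-1 L^2 M T^-3].

Left side: [I^-1 L^2 M T^-3]
Right side: [I^-1 L^2 M T^-3]

Both sides have the same dimensions, so the equation is dimensionally consistent.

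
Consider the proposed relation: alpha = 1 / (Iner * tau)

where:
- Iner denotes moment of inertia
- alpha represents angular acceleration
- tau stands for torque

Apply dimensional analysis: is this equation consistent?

No

Iner (moment of inertia) has dimensions [L^2 M].
alpha (angular acceleration) has dimensions [T^-2].
tau (torque) has dimensions [L^2 M T^-2].

Left side: [T^-2]
Right side: [L^-4 M^-2 T^2]

The two sides have different dimensions, so the equation is NOT dimensionally consistent.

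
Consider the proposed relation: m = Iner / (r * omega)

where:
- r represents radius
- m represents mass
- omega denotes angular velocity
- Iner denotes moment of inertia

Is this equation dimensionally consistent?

No

r (radius) has dimensions [L].
m (mass) has dimensions [M].
omega (angular velocity) has dimensions [T^-1].
Iner (moment of inertia) has dimensions [L^2 M].

Left side: [M]
Right side: [L M T]

The two sides have different dimensions, so the equation is NOT dimensionally consistent.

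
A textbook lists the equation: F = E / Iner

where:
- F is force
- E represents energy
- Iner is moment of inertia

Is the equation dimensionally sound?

No

F (force) has dimensions [L M T^-2].
E (energy) has dimensions [L^2 M T^-2].
Iner (moment of inertia) has dimensions [L^2 M].

Left side: [L M T^-2]
Right side: [T^-2]

The two sides have different dimensions, so the equation is NOT dimensionally consistent.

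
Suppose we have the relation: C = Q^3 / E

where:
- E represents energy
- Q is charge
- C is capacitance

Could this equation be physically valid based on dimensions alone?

No

E (energy) has dimensions [L^2 M T^-2].
Q (charge) has dimensions [I T].
C (capacitance) has dimensions [I^2 L^-2 M^-1 T^4].

Left side: [I^2 L^-2 M^-1 T^4]
Right side: [I^3 L^-2 M^-1 T^5]

The two sides have different dimensions, so the equation is NOT dimensionally consistent.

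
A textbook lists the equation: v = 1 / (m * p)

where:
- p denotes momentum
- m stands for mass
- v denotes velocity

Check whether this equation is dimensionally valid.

No

p (momentum) has dimensions [L M T^-1].
m (mass) has dimensions [M].
v (velocity) has dimensions [L T^-1].

Left side: [L T^-1]
Right side: [L^-1 M^-2 T]

The two sides have different dimensions, so the equation is NOT dimensionally consistent.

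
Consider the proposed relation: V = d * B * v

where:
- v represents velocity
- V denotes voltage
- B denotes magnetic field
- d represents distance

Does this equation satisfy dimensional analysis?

Yes

v (velocity) has dimensions [L T^-1].
V (voltage) has dimensions [I^-1 L^2 M T^-3].
B (magnetic field) has dimensions [I^-1 M T^-2].
d (distance) has dimensions [L].

Left side: [I^-1 L^2 M T^-3]
Right side: [I^-1 L^2 M T^-3]

Both sides have the same dimensions, so the equation is dimensionally consistent.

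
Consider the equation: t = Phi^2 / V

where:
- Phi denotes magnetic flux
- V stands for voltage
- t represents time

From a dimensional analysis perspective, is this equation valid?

No

Phi (magnetic flux) has dimensions [I^-1 L^2 M T^-2].
V (voltage) has dimensions [I^-1 L^2 M T^-3].
t (time) has dimensions [T].

Left side: [T]
Right side: [I^-1 L^2 M T^-1]

The two sides have different dimensions, so the equation is NOT dimensionally consistent.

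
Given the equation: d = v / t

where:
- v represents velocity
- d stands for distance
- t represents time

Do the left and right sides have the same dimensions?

No

v (velocity) has dimensions [L T^-1].
d (distance) has dimensions [L].
t (time) has dimensions [T].

Left side: [L]
Right side: [L T^-2]

The two sides have different dimensions, so the equation is NOT dimensionally consistent.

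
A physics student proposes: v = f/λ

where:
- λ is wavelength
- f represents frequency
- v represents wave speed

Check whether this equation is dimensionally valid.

No

λ (wavelength) has dimensions [L].
f (frequency) has dimensions [T^-1].
v (wave speed) has dimensions [L T^-1].

Left side: [L T^-1]
Right side: [L^-1 T^-1]

The two sides have different dimensions, so the equation is NOT dimensionally consistent.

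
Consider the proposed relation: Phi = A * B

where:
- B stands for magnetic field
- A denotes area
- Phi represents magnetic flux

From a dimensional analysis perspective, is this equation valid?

Yes

B (magnetic field) has dimensions [I^-1 M T^-2].
A (area) has dimensions [L^2].
Phi (magnetic flux) has dimensions [I^-1 L^2 M T^-2].

Left side: [I^-1 L^2 M T^-2]
Right side: [I^-1 L^2 M T^-2]

Both sides have the same dimensions, so the equation is dimensionally consistent.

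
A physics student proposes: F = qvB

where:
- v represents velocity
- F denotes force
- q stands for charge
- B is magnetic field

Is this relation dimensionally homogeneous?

Yes

v (velocity) has dimensions [L T^-1].
F (force) has dimensions [L M T^-2].
q (charge) has dimensions [I T].
B (magnetic field) has dimensions [I^-1 M T^-2].

Left side: [L M T^-2]
Right side: [L M T^-2]

Both sides have the same dimensions, so the equation is dimensionally consistent.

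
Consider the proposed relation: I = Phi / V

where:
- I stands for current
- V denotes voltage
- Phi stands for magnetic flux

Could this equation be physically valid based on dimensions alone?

No

I (current) has dimensions [I].
V (voltage) has dimensions [I^-1 L^2 M T^-3].
Phi (magnetic flux) has dimensions [I^-1 L^2 M T^-2].

Left side: [I]
Right side: [T]

The two sides have different dimensions, so the equation is NOT dimensionally consistent.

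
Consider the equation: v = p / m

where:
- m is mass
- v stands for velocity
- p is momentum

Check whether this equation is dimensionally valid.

Yes

m (mass) has dimensions [M].
v (velocity) has dimensions [L T^-1].
p (momentum) has dimensions [L M T^-1].

Left side: [L T^-1]
Right side: [L T^-1]

Both sides have the same dimensions, so the equation is dimensionally consistent.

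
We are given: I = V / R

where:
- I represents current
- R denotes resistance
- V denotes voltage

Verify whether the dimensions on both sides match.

Yes

I (current) has dimensions [I].
R (resistance) has dimensions [I^-2 L^2 M T^-3].
V (voltage) has dimensions [I^-1 L^2 M T^-3].

Left side: [I]
Right side: [I]

Both sides have the same dimensions, so the equation is dimensionally consistent.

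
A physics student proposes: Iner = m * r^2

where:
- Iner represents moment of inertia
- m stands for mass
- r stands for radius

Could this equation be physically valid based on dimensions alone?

Yes

Iner (moment of inertia) has dimensions [L^2 M].
m (mass) has dimensions [M].
r (radius) has dimensions [L].

Left side: [L^2 M]
Right side: [L^2 M]

Both sides have the same dimensions, so the equation is dimensionally consistent.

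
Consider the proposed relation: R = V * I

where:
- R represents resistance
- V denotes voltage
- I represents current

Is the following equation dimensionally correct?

No

R (resistance) has dimensions [I^-2 L^2 M T^-3].
V (voltage) has dimensions [I^-1 L^2 M T^-3].
I (current) has dimensions [I].

Left side: [I^-2 L^2 M T^-3]
Right side: [L^2 M T^-3]

The two sides have different dimensions, so the equation is NOT dimensionally consistent.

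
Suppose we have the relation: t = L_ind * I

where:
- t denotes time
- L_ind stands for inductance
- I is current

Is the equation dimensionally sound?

No

t (time) has dimensions [T].
L_ind (inductance) has dimensions [I^-2 L^2 M T^-2].
I (current) has dimensions [I].

Left side: [T]
Right side: [I^-1 L^2 M T^-2]

The two sides have different dimensions, so the equation is NOT dimensionally consistent.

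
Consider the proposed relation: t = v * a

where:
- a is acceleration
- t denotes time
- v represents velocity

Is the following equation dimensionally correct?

No

a (acceleration) has dimensions [L T^-2].
t (time) has dimensions [T].
v (velocity) has dimensions [L T^-1].

Left side: [T]
Right side: [L^2 T^-3]

The two sides have different dimensions, so the equation is NOT dimensionally consistent.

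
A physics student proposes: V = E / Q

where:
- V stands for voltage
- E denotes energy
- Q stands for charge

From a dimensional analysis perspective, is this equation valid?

Yes

V (voltage) has dimensions [I^-1 L^2 M T^-3].
E (energy) has dimensions [L^2 M T^-2].
Q (charge) has dimensions [I T].

Left side: [I^-1 L^2 M T^-3]
Right side: [I^-1 L^2 M T^-3]

Both sides have the same dimensions, so the equation is dimensionally consistent.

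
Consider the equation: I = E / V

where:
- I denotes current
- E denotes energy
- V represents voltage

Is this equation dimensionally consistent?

No

I (current) has dimensions [I].
E (energy) has dimensions [L^2 M T^-2].
V (voltage) has dimensions [I^-1 L^2 M T^-3].

Left side: [I]
Right side: [I T]

The two sides have different dimensions, so the equation is NOT dimensionally consistent.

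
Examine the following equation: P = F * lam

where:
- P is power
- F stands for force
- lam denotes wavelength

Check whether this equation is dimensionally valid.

No

P (power) has dimensions [L^2 M T^-3].
F (force) has dimensions [L M T^-2].
lam (wavelength) has dimensions [L].

Left side: [L^2 M T^-3]
Right side: [L^2 M T^-2]

The two sides have different dimensions, so the equation is NOT dimensionally consistent.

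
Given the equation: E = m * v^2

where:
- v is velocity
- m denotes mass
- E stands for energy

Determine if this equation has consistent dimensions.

Yes

v (velocity) has dimensions [L T^-1].
m (mass) has dimensions [M].
E (energy) has dimensions [L^2 M T^-2].

Left side: [L^2 M T^-2]
Right side: [L^2 M T^-2]

Both sides have the same dimensions, so the equation is dimensionally consistent.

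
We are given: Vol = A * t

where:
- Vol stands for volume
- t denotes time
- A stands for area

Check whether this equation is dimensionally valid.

No

Vol (volume) has dimensions [L^3].
t (time) has dimensions [T].
A (area) has dimensions [L^2].

Left side: [L^3]
Right side: [L^2 T]

The two sides have different dimensions, so the equation is NOT dimensionally consistent.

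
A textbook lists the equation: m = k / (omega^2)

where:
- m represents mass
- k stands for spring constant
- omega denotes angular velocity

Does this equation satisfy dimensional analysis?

Yes

m (mass) has dimensions [M].
k (spring constant) has dimensions [M T^-2].
omega (angular velocity) has dimensions [T^-1].

Left side: [M]
Right side: [M]

Both sides have the same dimensions, so the equation is dimensionally consistent.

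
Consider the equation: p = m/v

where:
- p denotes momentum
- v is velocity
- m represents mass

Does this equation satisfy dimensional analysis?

No

p (momentum) has dimensions [L M T^-1].
v (velocity) has dimensions [L T^-1].
m (mass) has dimensions [M].

Left side: [L M T^-1]
Right side: [L^-1 M T]

The two sides have different dimensions, so the equation is NOT dimensionally consistent.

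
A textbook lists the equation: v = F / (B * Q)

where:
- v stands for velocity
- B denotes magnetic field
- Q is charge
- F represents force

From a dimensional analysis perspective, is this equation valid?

Yes

v (velocity) has dimensions [L T^-1].
B (magnetic field) has dimensions [I^-1 M T^-2].
Q (charge) has dimensions [I T].
F (force) has dimensions [L M T^-2].

Left side: [L T^-1]
Right side: [L T^-1]

Both sides have the same dimensions, so the equation is dimensionally consistent.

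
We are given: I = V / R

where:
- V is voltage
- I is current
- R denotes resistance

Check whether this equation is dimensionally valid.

Yes

V (voltage) has dimensions [I^-1 L^2 M T^-3].
I (current) has dimensions [I].
R (resistance) has dimensions [I^-2 L^2 M T^-3].

Left side: [I]
Right side: [I]

Both sides have the same dimensions, so the equation is dimensionally consistent.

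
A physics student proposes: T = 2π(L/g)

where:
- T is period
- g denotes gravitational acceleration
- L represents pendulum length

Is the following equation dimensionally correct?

No

T (period) has dimensions [T].
g (gravitational acceleration) has dimensions [L T^-2].
L (pendulum length) has dimensions [L].

Left side: [T]
Right side: [T^2]

The two sides have different dimensions, so the equation is NOT dimensionally consistent.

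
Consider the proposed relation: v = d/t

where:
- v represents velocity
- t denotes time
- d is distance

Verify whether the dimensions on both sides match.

Yes

v (velocity) has dimensions [L T^-1].
t (time) has dimensions [T].
d (distance) has dimensions [L].

Left side: [L T^-1]
Right side: [L T^-1]

Both sides have the same dimensions, so the equation is dimensionally consistent.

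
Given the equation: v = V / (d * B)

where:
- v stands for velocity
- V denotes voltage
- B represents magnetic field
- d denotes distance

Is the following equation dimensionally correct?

Yes

v (velocity) has dimensions [L T^-1].
V (voltage) has dimensions [I^-1 L^2 M T^-3].
B (magnetic field) has dimensions [I^-1 M T^-2].
d (distance) has dimensions [L].

Left side: [L T^-1]
Right side: [L T^-1]

Both sides have the same dimensions, so the equation is dimensionally consistent.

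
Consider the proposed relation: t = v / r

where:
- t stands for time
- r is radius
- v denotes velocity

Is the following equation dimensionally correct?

No

t (time) has dimensions [T].
r (radius) has dimensions [L].
v (velocity) has dimensions [L T^-1].

Left side: [T]
Right side: [T^-1]

The two sides have different dimensions, so the equation is NOT dimensionally consistent.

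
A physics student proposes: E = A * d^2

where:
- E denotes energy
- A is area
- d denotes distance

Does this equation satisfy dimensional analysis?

No

E (energy) has dimensions [L^2 M T^-2].
A (area) has dimensions [L^2].
d (distance) has dimensions [L].

Left side: [L^2 M T^-2]
Right side: [L^4]

The two sides have different dimensions, so the equation is NOT dimensionally consistent.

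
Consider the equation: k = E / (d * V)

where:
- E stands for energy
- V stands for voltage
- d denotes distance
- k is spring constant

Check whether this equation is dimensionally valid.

No

E (energy) has dimensions [L^2 M T^-2].
V (voltage) has dimensions [I^-1 L^2 M T^-3].
d (distance) has dimensions [L].
k (spring constant) has dimensions [M T^-2].

Left side: [M T^-2]
Right side: [I L^-1 T]

The two sides have different dimensions, so the equation is NOT dimensionally consistent.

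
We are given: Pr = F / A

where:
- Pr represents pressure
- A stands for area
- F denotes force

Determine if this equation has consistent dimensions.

Yes

Pr (pressure) has dimensions [L^-1 M T^-2].
A (area) has dimensions [L^2].
F (force) has dimensions [L M T^-2].

Left side: [L^-1 M T^-2]
Right side: [L^-1 M T^-2]

Both sides have the same dimensions, so the equation is dimensionally consistent.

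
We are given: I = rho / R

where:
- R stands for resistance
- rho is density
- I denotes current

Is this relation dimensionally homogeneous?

No

R (resistance) has dimensions [I^-2 L^2 M T^-3].
rho (density) has dimensions [L^-3 M].
I (current) has dimensions [I].

Left side: [I]
Right side: [I^2 L^-5 T^3]

The two sides have different dimensions, so the equation is NOT dimensionally consistent.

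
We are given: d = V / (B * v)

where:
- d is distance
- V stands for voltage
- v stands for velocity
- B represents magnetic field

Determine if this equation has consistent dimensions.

Yes

d (distance) has dimensions [L].
V (voltage) has dimensions [I^-1 L^2 M T^-3].
v (velocity) has dimensions [L T^-1].
B (magnetic field) has dimensions [I^-1 M T^-2].

Left side: [L]
Right side: [L]

Both sides have the same dimensions, so the equation is dimensionally consistent.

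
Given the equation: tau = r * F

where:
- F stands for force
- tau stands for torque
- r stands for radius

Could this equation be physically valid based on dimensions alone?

Yes

F (force) has dimensions [L M T^-2].
tau (torque) has dimensions [L^2 M T^-2].
r (radius) has dimensions [L].

Left side: [L^2 M T^-2]
Right side: [L^2 M T^-2]

Both sides have the same dimensions, so the equation is dimensionally consistent.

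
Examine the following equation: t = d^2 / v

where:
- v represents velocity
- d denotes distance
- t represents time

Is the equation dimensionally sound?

No

v (velocity) has dimensions [L T^-1].
d (distance) has dimensions [L].
t (time) has dimensions [T].

Left side: [T]
Right side: [L T]

The two sides have different dimensions, so the equation is NOT dimensionally consistent.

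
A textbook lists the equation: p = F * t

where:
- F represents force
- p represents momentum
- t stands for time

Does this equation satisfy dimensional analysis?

Yes

F (force) has dimensions [L M T^-2].
p (momentum) has dimensions [L M T^-1].
t (time) has dimensions [T].

Left side: [L M T^-1]
Right side: [L M T^-1]

Both sides have the same dimensions, so the equation is dimensionally consistent.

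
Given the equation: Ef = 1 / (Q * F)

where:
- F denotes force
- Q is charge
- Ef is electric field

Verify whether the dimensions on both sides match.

No

F (force) has dimensions [L M T^-2].
Q (charge) has dimensions [I T].
Ef (electric field) has dimensions [I^-1 L M T^-3].

Left side: [I^-1 L M T^-3]
Right side: [I^-1 L^-1 M^-1 T]

The two sides have different dimensions, so the equation is NOT dimensionally consistent.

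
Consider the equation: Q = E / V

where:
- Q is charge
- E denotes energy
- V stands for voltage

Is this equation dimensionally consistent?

Yes

Q (charge) has dimensions [I T].
E (energy) has dimensions [L^2 M T^-2].
V (voltage) has dimensions [I^-1 L^2 M T^-3].

Left side: [I T]
Right side: [I T]

Both sides have the same dimensions, so the equation is dimensionally consistent.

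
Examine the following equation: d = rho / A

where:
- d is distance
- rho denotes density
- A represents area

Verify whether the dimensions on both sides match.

No

d (distance) has dimensions [L].
rho (density) has dimensions [L^-3 M].
A (area) has dimensions [L^2].

Left side: [L]
Right side: [L^-5 M]

The two sides have different dimensions, so the equation is NOT dimensionally consistent.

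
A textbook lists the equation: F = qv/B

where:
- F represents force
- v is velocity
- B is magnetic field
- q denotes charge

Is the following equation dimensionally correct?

No

F (force) has dimensions [L M T^-2].
v (velocity) has dimensions [L T^-1].
B (magnetic field) has dimensions [I^-1 M T^-2].
q (charge) has dimensions [I T].

Left side: [L M T^-2]
Right side: [I^2 L M^-1 T^2]

The two sides have different dimensions, so the equation is NOT dimensionally consistent.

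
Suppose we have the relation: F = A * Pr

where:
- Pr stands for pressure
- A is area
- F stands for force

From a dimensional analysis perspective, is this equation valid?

Yes

Pr (pressure) has dimensions [L^-1 M T^-2].
A (area) has dimensions [L^2].
F (force) has dimensions [L M T^-2].

Left side: [L M T^-2]
Right side: [L M T^-2]

Both sides have the same dimensions, so the equation is dimensionally consistent.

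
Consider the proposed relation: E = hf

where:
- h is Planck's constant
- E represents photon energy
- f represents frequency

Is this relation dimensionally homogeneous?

Yes

h (Planck's constant) has dimensions [L^2 M T^-1].
E (photon energy) has dimensions [L^2 M T^-2].
f (frequency) has dimensions [T^-1].

Left side: [L^2 M T^-2]
Right side: [L^2 M T^-2]

Both sides have the same dimensions, so the equation is dimensionally consistent.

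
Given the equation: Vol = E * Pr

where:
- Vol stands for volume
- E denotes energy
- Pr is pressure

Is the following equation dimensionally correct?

No

Vol (volume) has dimensions [L^3].
E (energy) has dimensions [L^2 M T^-2].
Pr (pressure) has dimensions [L^-1 M T^-2].

Left side: [L^3]
Right side: [L M^2 T^-4]

The two sides have different dimensions, so the equation is NOT dimensionally consistent.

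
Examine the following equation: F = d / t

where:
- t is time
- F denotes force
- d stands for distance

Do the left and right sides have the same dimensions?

No

t (time) has dimensions [T].
F (force) has dimensions [L M T^-2].
d (distance) has dimensions [L].

Left side: [L M T^-2]
Right side: [L T^-1]

The two sides have different dimensions, so the equation is NOT dimensionally consistent.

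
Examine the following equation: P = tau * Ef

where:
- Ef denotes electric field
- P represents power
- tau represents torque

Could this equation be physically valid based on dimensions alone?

No

Ef (electric field) has dimensions [I^-1 L M T^-3].
P (power) has dimensions [L^2 M T^-3].
tau (torque) has dimensions [L^2 M T^-2].

Left side: [L^2 M T^-3]
Right side: [I^-1 L^3 M^2 T^-5]

The two sides have different dimensions, so the equation is NOT dimensionally consistent.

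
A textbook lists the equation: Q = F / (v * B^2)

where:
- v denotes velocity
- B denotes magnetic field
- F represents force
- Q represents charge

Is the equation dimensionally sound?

No

v (velocity) has dimensions [L T^-1].
B (magnetic field) has dimensions [I^-1 M T^-2].
F (force) has dimensions [L M T^-2].
Q (charge) has dimensions [I T].

Left side: [I T]
Right side: [I^2 M^-1 T^3]

The two sides have different dimensions, so the equation is NOT dimensionally consistent.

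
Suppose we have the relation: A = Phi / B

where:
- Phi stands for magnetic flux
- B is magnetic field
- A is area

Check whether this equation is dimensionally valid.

Yes

Phi (magnetic flux) has dimensions [I^-1 L^2 M T^-2].
B (magnetic field) has dimensions [I^-1 M T^-2].
A (area) has dimensions [L^2].

Left side: [L^2]
Right side: [L^2]

Both sides have the same dimensions, so the equation is dimensionally consistent.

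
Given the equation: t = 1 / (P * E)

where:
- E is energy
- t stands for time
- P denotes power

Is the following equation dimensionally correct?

No

E (energy) has dimensions [L^2 M T^-2].
t (time) has dimensions [T].
P (power) has dimensions [L^2 M T^-3].

Left side: [T]
Right side: [L^-4 M^-2 T^5]

The two sides have different dimensions, so the equation is NOT dimensionally consistent.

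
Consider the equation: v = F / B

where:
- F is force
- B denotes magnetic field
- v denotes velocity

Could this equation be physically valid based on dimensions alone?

No

F (force) has dimensions [L M T^-2].
B (magnetic field) has dimensions [I^-1 M T^-2].
v (velocity) has dimensions [L T^-1].

Left side: [L T^-1]
Right side: [I L]

The two sides have different dimensions, so the equation is NOT dimensionally consistent.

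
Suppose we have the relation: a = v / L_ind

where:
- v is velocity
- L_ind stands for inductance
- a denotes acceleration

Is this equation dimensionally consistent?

No

v (velocity) has dimensions [L T^-1].
L_ind (inductance) has dimensions [I^-2 L^2 M T^-2].
a (acceleration) has dimensions [L T^-2].

Left side: [L T^-2]
Right side: [I^2 L^-1 M^-1 T]

The two sides have different dimensions, so the equation is NOT dimensionally consistent.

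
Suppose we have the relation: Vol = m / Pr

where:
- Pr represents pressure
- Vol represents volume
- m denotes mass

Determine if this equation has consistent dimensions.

No

Pr (pressure) has dimensions [L^-1 M T^-2].
Vol (volume) has dimensions [L^3].
m (mass) has dimensions [M].

Left side: [L^3]
Right side: [L T^2]

The two sides have different dimensions, so the equation is NOT dimensionally consistent.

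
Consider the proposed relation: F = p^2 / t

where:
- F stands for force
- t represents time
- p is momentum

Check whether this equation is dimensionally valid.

No

F (force) has dimensions [L M T^-2].
t (time) has dimensions [T].
p (momentum) has dimensions [L M T^-1].

Left side: [L M T^-2]
Right side: [L^2 M^2 T^-3]

The two sides have different dimensions, so the equation is NOT dimensionally consistent.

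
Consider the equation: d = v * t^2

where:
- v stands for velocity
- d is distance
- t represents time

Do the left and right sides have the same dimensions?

No

v (velocity) has dimensions [L T^-1].
d (distance) has dimensions [L].
t (time) has dimensions [T].

Left side: [L]
Right side: [L T]

The two sides have different dimensions, so the equation is NOT dimensionally consistent.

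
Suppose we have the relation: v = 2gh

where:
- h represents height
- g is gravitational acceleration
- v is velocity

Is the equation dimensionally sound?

No

h (height) has dimensions [L].
g (gravitational acceleration) has dimensions [L T^-2].
v (velocity) has dimensions [L T^-1].

Left side: [L T^-1]
Right side: [L^2 T^-2]

The two sides have different dimensions, so the equation is NOT dimensionally consistent.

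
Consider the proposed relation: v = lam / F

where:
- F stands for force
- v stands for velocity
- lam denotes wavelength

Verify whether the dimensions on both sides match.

No

F (force) has dimensions [L M T^-2].
v (velocity) has dimensions [L T^-1].
lam (wavelength) has dimensions [L].

Left side: [L T^-1]
Right side: [M^-1 T^2]

The two sides have different dimensions, so the equation is NOT dimensionally consistent.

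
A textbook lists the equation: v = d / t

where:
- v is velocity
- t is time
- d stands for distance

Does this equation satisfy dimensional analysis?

Yes

v (velocity) has dimensions [L T^-1].
t (time) has dimensions [T].
d (distance) has dimensions [L].

Left side: [L T^-1]
Right side: [L T^-1]

Both sides have the same dimensions, so the equation is dimensionally consistent.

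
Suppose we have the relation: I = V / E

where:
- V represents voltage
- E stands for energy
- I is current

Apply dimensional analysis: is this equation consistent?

No

V (voltage) has dimensions [I^-1 L^2 M T^-3].
E (energy) has dimensions [L^2 M T^-2].
I (current) has dimensions [I].

Left side: [I]
Right side: [I^-1 T^-1]

The two sides have different dimensions, so the equation is NOT dimensionally consistent.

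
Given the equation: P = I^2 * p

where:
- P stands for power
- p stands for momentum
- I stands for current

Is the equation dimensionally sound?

No

P (power) has dimensions [L^2 M T^-3].
p (momentum) has dimensions [L M T^-1].
I (current) has dimensions [I].

Left side: [L^2 M T^-3]
Right side: [I^2 L M T^-1]

The two sides have different dimensions, so the equation is NOT dimensionally consistent.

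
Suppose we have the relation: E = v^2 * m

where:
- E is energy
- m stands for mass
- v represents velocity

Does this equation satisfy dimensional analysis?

Yes

E (energy) has dimensions [L^2 M T^-2].
m (mass) has dimensions [M].
v (velocity) has dimensions [L T^-1].

Left side: [L^2 M T^-2]
Right side: [L^2 M T^-2]

Both sides have the same dimensions, so the equation is dimensionally consistent.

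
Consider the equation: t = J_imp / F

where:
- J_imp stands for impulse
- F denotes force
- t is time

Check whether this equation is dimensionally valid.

Yes

J_imp (impulse) has dimensions [L M T^-1].
F (force) has dimensions [L M T^-2].
t (time) has dimensions [T].

Left side: [T]
Right side: [T]

Both sides have the same dimensions, so the equation is dimensionally consistent.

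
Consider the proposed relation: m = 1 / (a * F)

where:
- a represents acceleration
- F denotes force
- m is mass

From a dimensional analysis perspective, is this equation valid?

No

a (acceleration) has dimensions [L T^-2].
F (force) has dimensions [L M T^-2].
m (mass) has dimensions [M].

Left side: [M]
Right side: [L^-2 M^-1 T^4]

The two sides have different dimensions, so the equation is NOT dimensionally consistent.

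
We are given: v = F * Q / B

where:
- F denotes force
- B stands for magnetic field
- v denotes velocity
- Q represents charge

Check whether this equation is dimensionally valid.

No

F (force) has dimensions [L M T^-2].
B (magnetic field) has dimensions [I^-1 M T^-2].
v (velocity) has dimensions [L T^-1].
Q (charge) has dimensions [I T].

Left side: [L T^-1]
Right side: [I^2 L T]

The two sides have different dimensions, so the equation is NOT dimensionally consistent.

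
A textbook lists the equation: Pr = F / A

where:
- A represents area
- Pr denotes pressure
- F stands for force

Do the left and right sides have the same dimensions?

Yes

A (area) has dimensions [L^2].
Pr (pressure) has dimensions [L^-1 M T^-2].
F (force) has dimensions [L M T^-2].

Left side: [L^-1 M T^-2]
Right side: [L^-1 M T^-2]

Both sides have the same dimensions, so the equation is dimensionally consistent.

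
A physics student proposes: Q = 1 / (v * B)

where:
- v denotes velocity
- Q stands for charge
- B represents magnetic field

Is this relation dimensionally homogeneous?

No

v (velocity) has dimensions [L T^-1].
Q (charge) has dimensions [I T].
B (magnetic field) has dimensions [I^-1 M T^-2].

Left side: [I T]
Right side: [I L^-1 M^-1 T^3]

The two sides have different dimensions, so the equation is NOT dimensionally consistent.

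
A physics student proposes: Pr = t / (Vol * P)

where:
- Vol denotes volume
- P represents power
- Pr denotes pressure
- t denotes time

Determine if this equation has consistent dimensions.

No

Vol (volume) has dimensions [L^3].
P (power) has dimensions [L^2 M T^-3].
Pr (pressure) has dimensions [L^-1 M T^-2].
t (time) has dimensions [T].

Left side: [L^-1 M T^-2]
Right side: [L^-5 M^-1 T^4]

The two sides have different dimensions, so the equation is NOT dimensionally consistent.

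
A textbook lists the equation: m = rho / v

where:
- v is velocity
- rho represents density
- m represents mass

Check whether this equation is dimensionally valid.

No

v (velocity) has dimensions [L T^-1].
rho (density) has dimensions [L^-3 M].
m (mass) has dimensions [M].

Left side: [M]
Right side: [L^-4 M T]

The two sides have different dimensions, so the equation is NOT dimensionally consistent.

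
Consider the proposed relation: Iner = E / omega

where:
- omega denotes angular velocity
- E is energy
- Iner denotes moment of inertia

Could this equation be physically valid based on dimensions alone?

No

omega (angular velocity) has dimensions [T^-1].
E (energy) has dimensions [L^2 M T^-2].
Iner (moment of inertia) has dimensions [L^2 M].

Left side: [L^2 M]
Right side: [L^2 M T^-1]

The two sides have different dimensions, so the equation is NOT dimensionally consistent.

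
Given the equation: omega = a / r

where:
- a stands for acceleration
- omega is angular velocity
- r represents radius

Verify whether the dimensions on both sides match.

No

a (acceleration) has dimensions [L T^-2].
omega (angular velocity) has dimensions [T^-1].
r (radius) has dimensions [L].

Left side: [T^-1]
Right side: [T^-2]

The two sides have different dimensions, so the equation is NOT dimensionally consistent.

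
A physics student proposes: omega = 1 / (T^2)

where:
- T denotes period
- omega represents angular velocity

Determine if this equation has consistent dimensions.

No

T (period) has dimensions [T].
omega (angular velocity) has dimensions [T^-1].

Left side: [T^-1]
Right side: [T^-2]

The two sides have different dimensions, so the equation is NOT dimensionally consistent.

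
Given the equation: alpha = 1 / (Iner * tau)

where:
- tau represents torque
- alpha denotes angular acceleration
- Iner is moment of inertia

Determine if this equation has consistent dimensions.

No

tau (torque) has dimensions [L^2 M T^-2].
alpha (angular acceleration) has dimensions [T^-2].
Iner (moment of inertia) has dimensions [L^2 M].

Left side: [T^-2]
Right side: [L^-4 M^-2 T^2]

The two sides have different dimensions, so the equation is NOT dimensionally consistent.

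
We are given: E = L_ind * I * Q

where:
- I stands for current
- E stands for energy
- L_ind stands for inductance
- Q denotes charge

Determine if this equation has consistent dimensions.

No

I (current) has dimensions [I].
E (energy) has dimensions [L^2 M T^-2].
L_ind (inductance) has dimensions [I^-2 L^2 M T^-2].
Q (charge) has dimensions [I T].

Left side: [L^2 M T^-2]
Right side: [L^2 M T^-1]

The two sides have different dimensions, so the equation is NOT dimensionally consistent.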